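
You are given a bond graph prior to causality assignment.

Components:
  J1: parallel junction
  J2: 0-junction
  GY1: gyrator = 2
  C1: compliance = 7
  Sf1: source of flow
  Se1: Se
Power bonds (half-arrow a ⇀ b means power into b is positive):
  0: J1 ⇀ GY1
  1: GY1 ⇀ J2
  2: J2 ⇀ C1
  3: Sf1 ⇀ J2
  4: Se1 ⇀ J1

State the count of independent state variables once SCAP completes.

1  (C1 all integral)

β3 |Sf1  (Sf1 (Sf) sets flow on bond)
β4 |J1  (Se1: effort source, stroke at far end)
β0 |GY1  (0-jn J1 has e-setter on 4)
β1 |GY1  (through GY1, causality inverts; strokes same side of GY1)
β2 |J2  (closing 0-jn rule on J2)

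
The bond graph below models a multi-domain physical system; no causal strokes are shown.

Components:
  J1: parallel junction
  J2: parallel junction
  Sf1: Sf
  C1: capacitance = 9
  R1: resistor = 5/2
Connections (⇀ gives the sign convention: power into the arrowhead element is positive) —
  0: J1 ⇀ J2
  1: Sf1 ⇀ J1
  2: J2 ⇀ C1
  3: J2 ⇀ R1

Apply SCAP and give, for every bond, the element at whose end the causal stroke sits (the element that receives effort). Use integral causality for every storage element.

b1 →Sf1  (source Sf1 imposes f)
b0 →J1  (closing 0-jn rule on J1)
b2 →J2  (prefer integral on C1)
b3 →R1  (J2: bond 2 brought effort, rest push out)

β0 stroke→J1
β1 stroke→Sf1
β2 stroke→J2
β3 stroke→R1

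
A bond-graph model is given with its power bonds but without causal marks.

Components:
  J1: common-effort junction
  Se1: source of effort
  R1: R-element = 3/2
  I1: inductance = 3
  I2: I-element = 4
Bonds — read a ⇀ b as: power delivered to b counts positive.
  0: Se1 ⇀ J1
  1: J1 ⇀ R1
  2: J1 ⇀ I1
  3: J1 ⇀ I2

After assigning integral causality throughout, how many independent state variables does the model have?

2  (I1, I2 all integral)

bond 0 |J1  (source Se1 imposes e)
bond 1 |R1  (J1: bond 0 brought effort, rest push out)
bond 2 |I1  (J1: bond 0 brought effort, rest push out)
bond 3 |I2  (J1 effort already set via bond 0)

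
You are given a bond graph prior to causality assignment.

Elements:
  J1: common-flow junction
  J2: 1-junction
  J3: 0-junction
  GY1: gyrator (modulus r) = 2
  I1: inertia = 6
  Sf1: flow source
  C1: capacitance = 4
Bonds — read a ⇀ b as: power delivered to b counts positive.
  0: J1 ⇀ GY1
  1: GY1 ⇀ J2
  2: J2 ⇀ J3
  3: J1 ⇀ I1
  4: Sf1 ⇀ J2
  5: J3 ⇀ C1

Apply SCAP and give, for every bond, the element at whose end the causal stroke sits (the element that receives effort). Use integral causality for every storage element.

b4 →Sf1  (Sf1 fixes flow; stroke at Sf1)
b1 →J2  (common-f at J2 fixed by 4)
b2 →J2  (J2: bond 4 brought flow, rest push out)
b5 →J3  (J3 needs exactly one e-in)
b0 →J1  (GY GY1: same side as bond 1)
b3 →I1  (closing 1-jn rule on J1)

b0 stroke→J1
b1 stroke→J2
b2 stroke→J2
b3 stroke→I1
b4 stroke→Sf1
b5 stroke→J3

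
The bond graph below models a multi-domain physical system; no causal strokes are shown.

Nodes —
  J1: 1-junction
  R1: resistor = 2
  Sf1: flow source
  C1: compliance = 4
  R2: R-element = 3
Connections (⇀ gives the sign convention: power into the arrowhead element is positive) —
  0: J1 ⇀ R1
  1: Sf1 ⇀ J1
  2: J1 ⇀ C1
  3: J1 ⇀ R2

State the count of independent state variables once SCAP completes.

1  (C1 all integral)

b1 |Sf1  (Sf1: flow source, stroke at near end)
b0 |J1  (J1 flow already set via bond 1)
b2 |J1  (J1: bond 1 brought flow, rest push out)
b3 |J1  (J1: bond 1 brought flow, rest push out)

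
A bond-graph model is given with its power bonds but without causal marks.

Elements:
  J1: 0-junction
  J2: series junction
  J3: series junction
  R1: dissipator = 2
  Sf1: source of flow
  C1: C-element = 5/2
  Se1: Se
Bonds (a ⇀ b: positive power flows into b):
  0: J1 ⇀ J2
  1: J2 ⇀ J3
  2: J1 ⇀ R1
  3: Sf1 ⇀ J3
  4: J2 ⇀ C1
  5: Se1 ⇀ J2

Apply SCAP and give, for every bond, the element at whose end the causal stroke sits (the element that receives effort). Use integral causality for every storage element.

b0 →J2
b1 →J3
b2 →J1
b3 →Sf1
b4 →J2
b5 →J2

β3 stroke→Sf1  (Sf1 (Sf) sets flow on bond)
β5 stroke→J2  (Se1: effort source, stroke at far end)
β1 stroke→J3  (common-f at J3 fixed by 3)
β0 stroke→J2  (J2: bond 1 brought flow, rest push out)
β4 stroke→J2  (J2 flow already set via bond 1)
β2 stroke→J1  (closing 0-jn rule on J1)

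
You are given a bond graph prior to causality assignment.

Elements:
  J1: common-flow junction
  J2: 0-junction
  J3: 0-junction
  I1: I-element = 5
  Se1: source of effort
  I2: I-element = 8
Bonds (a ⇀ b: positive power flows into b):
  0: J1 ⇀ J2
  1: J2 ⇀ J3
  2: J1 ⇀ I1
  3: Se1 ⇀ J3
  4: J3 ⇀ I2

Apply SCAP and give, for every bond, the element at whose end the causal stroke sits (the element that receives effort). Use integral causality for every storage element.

b3 |J3  (Se1 (Se) sets effort on bond)
b1 |J2  (J3: bond 3 brought effort, rest push out)
b4 |I2  (J3 effort already set via bond 3)
b0 |J1  (0-jn J2 has e-setter on 1)
b2 |I1  (only one flow-in slot at J1)

#0 →J1
#1 →J2
#2 →I1
#3 →J3
#4 →I2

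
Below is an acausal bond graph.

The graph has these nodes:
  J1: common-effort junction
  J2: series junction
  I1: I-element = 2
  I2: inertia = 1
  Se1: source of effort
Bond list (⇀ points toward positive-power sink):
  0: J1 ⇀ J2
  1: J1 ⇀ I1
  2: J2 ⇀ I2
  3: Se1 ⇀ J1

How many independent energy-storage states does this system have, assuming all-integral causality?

bond 3 stroke→J1  (Se1 (Se) sets effort on bond)
bond 0 stroke→J2  (common-e at J1 fixed by 3)
bond 1 stroke→I1  (J1: bond 3 brought effort, rest push out)
bond 2 stroke→I2  (closing 1-jn rule on J2)

2  (I1, I2 all integral)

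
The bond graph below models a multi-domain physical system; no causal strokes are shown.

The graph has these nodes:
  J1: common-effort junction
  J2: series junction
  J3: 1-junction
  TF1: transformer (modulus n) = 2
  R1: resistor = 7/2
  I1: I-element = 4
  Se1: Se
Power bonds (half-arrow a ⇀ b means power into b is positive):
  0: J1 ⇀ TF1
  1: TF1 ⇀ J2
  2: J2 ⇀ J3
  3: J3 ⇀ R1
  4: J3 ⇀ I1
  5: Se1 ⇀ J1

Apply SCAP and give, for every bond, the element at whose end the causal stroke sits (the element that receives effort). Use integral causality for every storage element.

#0 |TF1
#1 |J2
#2 |J3
#3 |J3
#4 |I1
#5 |J1

b5 stroke at J1  (Se1 fixes effort; stroke away)
b0 stroke at TF1  (common-e at J1 fixed by 5)
b1 stroke at J2  (TF1 one-in-one-out from 0)
b2 stroke at J3  (J2 needs exactly one f-in)
b4 stroke at I1  (prefer integral on I1)
b3 stroke at J3  (1-jn J3 has f-setter on 4)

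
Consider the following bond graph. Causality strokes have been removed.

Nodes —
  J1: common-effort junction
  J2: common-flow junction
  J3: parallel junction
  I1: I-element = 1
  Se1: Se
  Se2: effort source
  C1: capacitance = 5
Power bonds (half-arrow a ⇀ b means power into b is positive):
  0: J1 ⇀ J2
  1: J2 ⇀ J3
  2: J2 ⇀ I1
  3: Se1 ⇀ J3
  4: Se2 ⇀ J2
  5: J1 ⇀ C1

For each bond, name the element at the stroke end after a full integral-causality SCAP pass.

b0 |J2
b1 |J2
b2 |I1
b3 |J3
b4 |J2
b5 |J1

bond 3 stroke at J3  (source Se1 imposes e)
bond 4 stroke at J2  (Se2: effort source, stroke at far end)
bond 1 stroke at J2  (J3: bond 3 brought effort, rest push out)
bond 2 stroke at I1  (I1 outputs flow p/I1)
bond 0 stroke at J2  (J2: bond 2 brought flow, rest push out)
bond 5 stroke at J1  (only one effort-in slot at J1)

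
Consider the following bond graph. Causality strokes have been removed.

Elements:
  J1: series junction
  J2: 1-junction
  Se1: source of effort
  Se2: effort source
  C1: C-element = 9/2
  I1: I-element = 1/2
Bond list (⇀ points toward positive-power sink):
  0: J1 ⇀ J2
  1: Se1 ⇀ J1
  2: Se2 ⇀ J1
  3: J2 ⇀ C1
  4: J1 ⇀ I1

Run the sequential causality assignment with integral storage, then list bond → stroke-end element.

β1 →J1  (Se1 (Se) sets effort on bond)
β2 →J1  (source Se2 imposes e)
β3 →J2  (prefer integral on C1)
β0 →J1  (closing 1-jn rule on J2)
β4 →I1  (J1: last free bond brings flow in)

b0 stroke at J1
b1 stroke at J1
b2 stroke at J1
b3 stroke at J2
b4 stroke at I1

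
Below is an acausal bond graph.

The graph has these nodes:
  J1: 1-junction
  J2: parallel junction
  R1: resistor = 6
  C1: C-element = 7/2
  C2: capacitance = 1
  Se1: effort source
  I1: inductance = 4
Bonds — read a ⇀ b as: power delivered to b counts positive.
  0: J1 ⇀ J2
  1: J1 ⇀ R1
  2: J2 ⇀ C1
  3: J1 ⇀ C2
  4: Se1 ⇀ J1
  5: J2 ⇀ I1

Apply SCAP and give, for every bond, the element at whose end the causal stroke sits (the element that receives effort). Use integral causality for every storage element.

β4 |J1  (Se1 (Se) sets effort on bond)
β2 |J2  (C1 outputs effort q/C1)
β0 |J1  (common-e at J2 fixed by 2)
β5 |I1  (common-e at J2 fixed by 2)
β3 |J1  (prefer integral on C2)
β1 |R1  (closing 1-jn rule on J1)

b0 →J1
b1 →R1
b2 →J2
b3 →J1
b4 →J1
b5 →I1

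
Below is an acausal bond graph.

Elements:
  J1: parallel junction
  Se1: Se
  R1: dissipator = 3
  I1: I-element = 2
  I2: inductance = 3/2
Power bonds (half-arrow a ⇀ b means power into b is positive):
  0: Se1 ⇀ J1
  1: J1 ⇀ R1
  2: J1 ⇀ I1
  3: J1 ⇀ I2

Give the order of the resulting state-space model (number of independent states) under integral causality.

2  (I1, I2 all integral)

b0 stroke→J1  (Se1: effort source, stroke at far end)
b1 stroke→R1  (common-e at J1 fixed by 0)
b2 stroke→I1  (J1 effort already set via bond 0)
b3 stroke→I2  (J1 effort already set via bond 0)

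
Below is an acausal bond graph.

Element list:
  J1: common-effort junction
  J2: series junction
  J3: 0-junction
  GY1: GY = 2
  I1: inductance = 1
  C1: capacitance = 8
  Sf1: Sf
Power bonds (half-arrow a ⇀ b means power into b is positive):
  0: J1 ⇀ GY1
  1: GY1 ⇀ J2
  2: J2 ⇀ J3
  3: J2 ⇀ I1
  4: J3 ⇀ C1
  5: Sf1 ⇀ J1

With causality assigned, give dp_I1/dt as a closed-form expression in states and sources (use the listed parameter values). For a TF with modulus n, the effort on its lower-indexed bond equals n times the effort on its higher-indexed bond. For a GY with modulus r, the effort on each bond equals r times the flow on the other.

b5 stroke at Sf1  (Sf1 fixes flow; stroke at Sf1)
b0 stroke at J1  (J1 needs exactly one e-in)
b1 stroke at J2  (through GY1, causality inverts; strokes same side of GY1)
b3 stroke at I1  (prefer integral on I1)
b2 stroke at J2  (1-jn J2 has f-setter on 3)
b4 stroke at J3  (J3: last free bond brings effort in)

dp_I1/dt = 2*F_Sf1 - q_C1/8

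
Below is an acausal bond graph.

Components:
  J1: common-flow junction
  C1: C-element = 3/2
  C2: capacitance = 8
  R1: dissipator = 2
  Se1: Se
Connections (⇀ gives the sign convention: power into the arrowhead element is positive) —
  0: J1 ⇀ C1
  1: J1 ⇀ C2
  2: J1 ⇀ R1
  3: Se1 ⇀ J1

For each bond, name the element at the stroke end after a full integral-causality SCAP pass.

β3 →J1  (Se1: effort source, stroke at far end)
β0 →J1  (C1: C, integral causality)
β1 →J1  (C2 outputs effort q/C2)
β2 →R1  (J1: last free bond brings flow in)

bond 0 stroke→J1
bond 1 stroke→J1
bond 2 stroke→R1
bond 3 stroke→J1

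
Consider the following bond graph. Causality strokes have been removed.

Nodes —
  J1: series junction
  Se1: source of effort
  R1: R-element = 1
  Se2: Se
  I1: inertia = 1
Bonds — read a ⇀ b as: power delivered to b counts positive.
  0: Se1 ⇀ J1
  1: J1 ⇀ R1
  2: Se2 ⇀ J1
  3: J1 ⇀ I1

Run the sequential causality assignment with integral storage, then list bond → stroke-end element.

β0 |J1
β1 |J1
β2 |J1
β3 |I1

bond 0 stroke at J1  (Se1 (Se) sets effort on bond)
bond 2 stroke at J1  (source Se2 imposes e)
bond 3 stroke at I1  (I1 integral (f out))
bond 1 stroke at J1  (common-f at J1 fixed by 3)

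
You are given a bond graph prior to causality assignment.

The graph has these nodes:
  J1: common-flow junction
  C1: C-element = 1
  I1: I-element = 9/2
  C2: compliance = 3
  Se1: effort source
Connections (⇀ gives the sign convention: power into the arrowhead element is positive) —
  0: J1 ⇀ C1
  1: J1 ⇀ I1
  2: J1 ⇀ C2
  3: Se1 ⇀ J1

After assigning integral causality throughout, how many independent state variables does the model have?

3  (C1, C2, I1 all integral)

#3 |J1  (Se1 fixes effort; stroke away)
#0 |J1  (C1: C, integral causality)
#1 |I1  (prefer integral on I1)
#2 |J1  (J1 flow already set via bond 1)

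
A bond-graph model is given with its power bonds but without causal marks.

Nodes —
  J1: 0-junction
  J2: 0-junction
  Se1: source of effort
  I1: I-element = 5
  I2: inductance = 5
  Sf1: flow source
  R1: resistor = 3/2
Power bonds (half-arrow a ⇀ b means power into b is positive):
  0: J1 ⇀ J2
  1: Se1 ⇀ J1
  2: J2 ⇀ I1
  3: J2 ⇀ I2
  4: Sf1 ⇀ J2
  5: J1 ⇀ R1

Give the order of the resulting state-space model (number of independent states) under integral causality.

2  (I1, I2 all integral)

b1 →J1  (Se1 fixes effort; stroke away)
b4 →Sf1  (Sf1: flow source, stroke at near end)
b0 →J2  (common-e at J1 fixed by 1)
b5 →R1  (common-e at J1 fixed by 1)
b2 →I1  (J2 effort already set via bond 0)
b3 →I2  (0-jn J2 has e-setter on 0)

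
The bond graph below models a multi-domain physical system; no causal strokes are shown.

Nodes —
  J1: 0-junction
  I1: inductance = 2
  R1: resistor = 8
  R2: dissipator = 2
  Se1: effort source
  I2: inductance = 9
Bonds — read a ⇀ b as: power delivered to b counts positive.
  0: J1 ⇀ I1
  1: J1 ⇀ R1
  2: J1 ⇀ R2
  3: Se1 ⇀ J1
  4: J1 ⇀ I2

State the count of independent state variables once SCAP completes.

2  (I1, I2 all integral)

b3 stroke→J1  (source Se1 imposes e)
b0 stroke→I1  (common-e at J1 fixed by 3)
b1 stroke→R1  (0-jn J1 has e-setter on 3)
b2 stroke→R2  (common-e at J1 fixed by 3)
b4 stroke→I2  (J1: bond 3 brought effort, rest push out)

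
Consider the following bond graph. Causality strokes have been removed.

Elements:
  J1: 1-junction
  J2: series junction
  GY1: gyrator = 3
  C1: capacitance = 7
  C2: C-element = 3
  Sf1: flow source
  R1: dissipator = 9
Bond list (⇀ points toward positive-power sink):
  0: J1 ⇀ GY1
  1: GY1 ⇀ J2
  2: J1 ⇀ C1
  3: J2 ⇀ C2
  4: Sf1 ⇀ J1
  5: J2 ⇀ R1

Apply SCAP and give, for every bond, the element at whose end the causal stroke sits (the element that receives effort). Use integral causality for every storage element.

bond 0 stroke at J1
bond 1 stroke at J2
bond 2 stroke at J1
bond 3 stroke at J2
bond 4 stroke at Sf1
bond 5 stroke at R1

bond 4 |Sf1  (source Sf1 imposes f)
bond 0 |J1  (1-jn J1 has f-setter on 4)
bond 2 |J1  (common-f at J1 fixed by 4)
bond 1 |J2  (GY GY1: same side as bond 0)
bond 3 |J2  (C2 integral (e out))
bond 5 |R1  (J2 needs exactly one f-in)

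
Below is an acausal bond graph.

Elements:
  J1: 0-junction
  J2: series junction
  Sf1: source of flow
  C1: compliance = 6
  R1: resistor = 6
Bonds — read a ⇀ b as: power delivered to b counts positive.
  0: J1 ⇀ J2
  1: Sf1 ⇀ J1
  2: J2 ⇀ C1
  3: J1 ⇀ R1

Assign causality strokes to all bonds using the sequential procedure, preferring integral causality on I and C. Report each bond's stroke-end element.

β0 stroke at J1
β1 stroke at Sf1
β2 stroke at J2
β3 stroke at R1

bond 1 |Sf1  (source Sf1 imposes f)
bond 2 |J2  (C1 integral (e out))
bond 0 |J1  (only one flow-in slot at J2)
bond 3 |R1  (J1 effort already set via bond 0)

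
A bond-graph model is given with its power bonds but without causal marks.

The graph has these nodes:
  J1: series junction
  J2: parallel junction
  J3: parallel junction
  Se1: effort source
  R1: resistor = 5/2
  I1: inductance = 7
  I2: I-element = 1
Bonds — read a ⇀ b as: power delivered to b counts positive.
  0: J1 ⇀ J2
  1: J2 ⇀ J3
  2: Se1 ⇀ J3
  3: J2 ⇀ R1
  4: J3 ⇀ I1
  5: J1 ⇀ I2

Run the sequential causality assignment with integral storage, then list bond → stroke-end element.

#2 |J3  (Se1 fixes effort; stroke away)
#1 |J2  (J3 effort already set via bond 2)
#4 |I1  (J3: bond 2 brought effort, rest push out)
#0 |J1  (common-e at J2 fixed by 1)
#3 |R1  (J2: bond 1 brought effort, rest push out)
#5 |I2  (J1 needs exactly one f-in)

#0 stroke→J1
#1 stroke→J2
#2 stroke→J3
#3 stroke→R1
#4 stroke→I1
#5 stroke→I2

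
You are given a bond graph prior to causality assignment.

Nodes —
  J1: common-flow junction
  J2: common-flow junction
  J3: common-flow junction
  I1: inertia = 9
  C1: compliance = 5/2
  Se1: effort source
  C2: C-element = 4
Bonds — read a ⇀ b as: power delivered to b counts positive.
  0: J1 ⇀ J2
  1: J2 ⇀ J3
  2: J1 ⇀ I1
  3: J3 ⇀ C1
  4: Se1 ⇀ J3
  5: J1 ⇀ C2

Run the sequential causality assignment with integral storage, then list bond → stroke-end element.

β0 |J1
β1 |J2
β2 |I1
β3 |J3
β4 |J3
β5 |J1

β4 stroke at J3  (Se1 (Se) sets effort on bond)
β2 stroke at I1  (prefer integral on I1)
β0 stroke at J1  (J1 flow already set via bond 2)
β5 stroke at J1  (J1 flow already set via bond 2)
β1 stroke at J2  (J2: bond 0 brought flow, rest push out)
β3 stroke at J3  (1-jn J3 has f-setter on 1)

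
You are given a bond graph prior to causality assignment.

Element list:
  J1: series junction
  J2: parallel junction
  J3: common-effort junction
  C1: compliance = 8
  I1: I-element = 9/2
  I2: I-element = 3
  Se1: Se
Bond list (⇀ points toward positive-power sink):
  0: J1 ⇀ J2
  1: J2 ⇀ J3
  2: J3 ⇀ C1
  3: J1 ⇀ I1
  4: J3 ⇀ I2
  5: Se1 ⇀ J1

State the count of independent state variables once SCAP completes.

#5 →J1  (Se1: effort source, stroke at far end)
#2 →J3  (C1 integral (e out))
#1 →J2  (0-jn J3 has e-setter on 2)
#4 →I2  (J3 effort already set via bond 2)
#0 →J1  (0-jn J2 has e-setter on 1)
#3 →I1  (only one flow-in slot at J1)

3  (C1, I1, I2 all integral)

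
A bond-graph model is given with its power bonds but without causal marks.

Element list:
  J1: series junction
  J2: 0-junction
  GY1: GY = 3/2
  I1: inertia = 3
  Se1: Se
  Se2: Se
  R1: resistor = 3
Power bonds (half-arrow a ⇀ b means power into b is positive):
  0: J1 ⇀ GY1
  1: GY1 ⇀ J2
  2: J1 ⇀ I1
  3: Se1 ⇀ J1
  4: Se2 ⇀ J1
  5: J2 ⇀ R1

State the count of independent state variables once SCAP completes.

b3 stroke→J1  (Se1 (Se) sets effort on bond)
b4 stroke→J1  (source Se2 imposes e)
b2 stroke→I1  (I1: I, integral causality)
b0 stroke→J1  (1-jn J1 has f-setter on 2)
b1 stroke→J2  (GY1: gyrator matches bond 0)
b5 stroke→R1  (0-jn J2 has e-setter on 1)

1  (I1 all integral)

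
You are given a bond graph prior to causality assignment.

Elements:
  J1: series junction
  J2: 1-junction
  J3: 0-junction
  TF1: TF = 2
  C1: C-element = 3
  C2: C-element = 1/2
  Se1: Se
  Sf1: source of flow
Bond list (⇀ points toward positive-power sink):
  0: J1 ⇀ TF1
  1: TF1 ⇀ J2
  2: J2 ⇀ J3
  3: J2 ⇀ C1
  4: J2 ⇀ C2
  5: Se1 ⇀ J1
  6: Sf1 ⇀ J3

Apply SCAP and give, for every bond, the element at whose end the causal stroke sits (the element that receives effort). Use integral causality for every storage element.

bond 5 |J1  (source Se1 imposes e)
bond 6 |Sf1  (Sf1: flow source, stroke at near end)
bond 0 |TF1  (only one flow-in slot at J1)
bond 2 |J3  (only one effort-in slot at J3)
bond 1 |J2  (through TF1, causality passes straight; one stroke at TF1)
bond 3 |J2  (J2 flow already set via bond 2)
bond 4 |J2  (J2: bond 2 brought flow, rest push out)

#0 stroke at TF1
#1 stroke at J2
#2 stroke at J3
#3 stroke at J2
#4 stroke at J2
#5 stroke at J1
#6 stroke at Sf1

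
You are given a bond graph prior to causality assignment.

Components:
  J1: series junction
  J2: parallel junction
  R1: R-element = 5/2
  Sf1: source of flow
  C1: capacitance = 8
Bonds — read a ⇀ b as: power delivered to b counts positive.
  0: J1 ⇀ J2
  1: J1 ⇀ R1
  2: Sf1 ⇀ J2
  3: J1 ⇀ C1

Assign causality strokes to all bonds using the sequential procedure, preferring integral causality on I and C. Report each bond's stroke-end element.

bond 2 stroke→Sf1  (Sf1 (Sf) sets flow on bond)
bond 0 stroke→J2  (J2 needs exactly one e-in)
bond 1 stroke→J1  (common-f at J1 fixed by 0)
bond 3 stroke→J1  (1-jn J1 has f-setter on 0)

b0 stroke at J2
b1 stroke at J1
b2 stroke at Sf1
b3 stroke at J1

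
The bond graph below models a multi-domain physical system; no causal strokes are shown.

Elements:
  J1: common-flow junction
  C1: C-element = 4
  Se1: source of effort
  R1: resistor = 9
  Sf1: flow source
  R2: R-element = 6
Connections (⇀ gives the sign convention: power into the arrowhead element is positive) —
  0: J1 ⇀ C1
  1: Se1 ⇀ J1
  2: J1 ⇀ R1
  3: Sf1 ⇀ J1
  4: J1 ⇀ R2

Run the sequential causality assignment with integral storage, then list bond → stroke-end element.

b1 stroke at J1  (Se1 (Se) sets effort on bond)
b3 stroke at Sf1  (Sf1 fixes flow; stroke at Sf1)
b0 stroke at J1  (J1 flow already set via bond 3)
b2 stroke at J1  (common-f at J1 fixed by 3)
b4 stroke at J1  (J1: bond 3 brought flow, rest push out)

b0 |J1
b1 |J1
b2 |J1
b3 |Sf1
b4 |J1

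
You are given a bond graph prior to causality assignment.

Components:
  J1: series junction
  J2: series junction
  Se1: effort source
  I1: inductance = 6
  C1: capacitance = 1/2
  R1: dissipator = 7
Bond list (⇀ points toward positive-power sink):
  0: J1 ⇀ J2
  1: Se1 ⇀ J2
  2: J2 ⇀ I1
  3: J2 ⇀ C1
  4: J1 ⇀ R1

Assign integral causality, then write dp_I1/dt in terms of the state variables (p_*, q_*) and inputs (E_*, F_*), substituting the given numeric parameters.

dp_I1/dt = E_Se1 - 7*p_I1/6 - 2*q_C1

β1 →J2  (source Se1 imposes e)
β2 →I1  (I1: I, integral causality)
β0 →J2  (1-jn J2 has f-setter on 2)
β3 →J2  (common-f at J2 fixed by 2)
β4 →J1  (J1 flow already set via bond 0)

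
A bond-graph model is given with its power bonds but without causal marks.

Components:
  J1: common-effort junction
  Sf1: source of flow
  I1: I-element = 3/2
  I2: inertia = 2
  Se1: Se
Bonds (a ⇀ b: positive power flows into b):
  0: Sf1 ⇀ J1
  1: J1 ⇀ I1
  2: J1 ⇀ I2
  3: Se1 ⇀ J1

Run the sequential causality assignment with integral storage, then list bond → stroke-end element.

bond 0 stroke at Sf1
bond 1 stroke at I1
bond 2 stroke at I2
bond 3 stroke at J1

β0 |Sf1  (Sf1: flow source, stroke at near end)
β3 |J1  (source Se1 imposes e)
β1 |I1  (J1 effort already set via bond 3)
β2 |I2  (J1: bond 3 brought effort, rest push out)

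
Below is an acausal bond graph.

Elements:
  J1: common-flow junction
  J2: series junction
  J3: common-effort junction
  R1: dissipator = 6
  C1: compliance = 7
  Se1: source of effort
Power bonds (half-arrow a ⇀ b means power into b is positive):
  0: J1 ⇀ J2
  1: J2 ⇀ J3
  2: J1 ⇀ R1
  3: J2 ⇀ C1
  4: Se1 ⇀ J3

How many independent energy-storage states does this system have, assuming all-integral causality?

1  (C1 all integral)

b4 |J3  (Se1: effort source, stroke at far end)
b1 |J2  (common-e at J3 fixed by 4)
b3 |J2  (C1: C, integral causality)
b0 |J1  (J2 needs exactly one f-in)
b2 |R1  (J1 needs exactly one f-in)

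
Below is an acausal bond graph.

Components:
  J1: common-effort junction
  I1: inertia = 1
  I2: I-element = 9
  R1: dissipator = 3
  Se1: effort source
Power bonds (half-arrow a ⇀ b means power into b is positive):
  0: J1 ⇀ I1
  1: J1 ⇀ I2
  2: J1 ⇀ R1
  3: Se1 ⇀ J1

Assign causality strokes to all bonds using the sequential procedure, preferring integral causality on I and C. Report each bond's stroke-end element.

bond 0 stroke→I1
bond 1 stroke→I2
bond 2 stroke→R1
bond 3 stroke→J1

b3 stroke at J1  (Se1: effort source, stroke at far end)
b0 stroke at I1  (J1 effort already set via bond 3)
b1 stroke at I2  (0-jn J1 has e-setter on 3)
b2 stroke at R1  (J1: bond 3 brought effort, rest push out)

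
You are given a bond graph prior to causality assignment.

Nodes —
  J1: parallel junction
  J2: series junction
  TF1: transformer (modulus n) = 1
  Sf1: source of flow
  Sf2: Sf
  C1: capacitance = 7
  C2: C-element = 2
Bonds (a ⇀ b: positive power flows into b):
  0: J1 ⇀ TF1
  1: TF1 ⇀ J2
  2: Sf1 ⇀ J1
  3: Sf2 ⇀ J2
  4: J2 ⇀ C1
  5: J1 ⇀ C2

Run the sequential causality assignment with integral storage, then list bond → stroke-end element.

bond 0 →TF1
bond 1 →J2
bond 2 →Sf1
bond 3 →Sf2
bond 4 →J2
bond 5 →J1

bond 2 stroke→Sf1  (Sf1 fixes flow; stroke at Sf1)
bond 3 stroke→Sf2  (Sf2: flow source, stroke at near end)
bond 1 stroke→J2  (1-jn J2 has f-setter on 3)
bond 4 stroke→J2  (J2 flow already set via bond 3)
bond 0 stroke→TF1  (through TF1, causality passes straight; one stroke at TF1)
bond 5 stroke→J1  (closing 0-jn rule on J1)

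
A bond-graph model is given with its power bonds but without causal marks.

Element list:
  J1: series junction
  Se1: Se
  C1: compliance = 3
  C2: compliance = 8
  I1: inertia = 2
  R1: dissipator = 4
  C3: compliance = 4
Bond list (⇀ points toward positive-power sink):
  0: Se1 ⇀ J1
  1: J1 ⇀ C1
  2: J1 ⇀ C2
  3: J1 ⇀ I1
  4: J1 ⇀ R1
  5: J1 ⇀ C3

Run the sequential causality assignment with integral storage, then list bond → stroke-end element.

b0 stroke at J1  (Se1 fixes effort; stroke away)
b1 stroke at J1  (C1 outputs effort q/C1)
b2 stroke at J1  (C2: C, integral causality)
b3 stroke at I1  (I1 integral (f out))
b4 stroke at J1  (common-f at J1 fixed by 3)
b5 stroke at J1  (common-f at J1 fixed by 3)

bond 0 |J1
bond 1 |J1
bond 2 |J1
bond 3 |I1
bond 4 |J1
bond 5 |J1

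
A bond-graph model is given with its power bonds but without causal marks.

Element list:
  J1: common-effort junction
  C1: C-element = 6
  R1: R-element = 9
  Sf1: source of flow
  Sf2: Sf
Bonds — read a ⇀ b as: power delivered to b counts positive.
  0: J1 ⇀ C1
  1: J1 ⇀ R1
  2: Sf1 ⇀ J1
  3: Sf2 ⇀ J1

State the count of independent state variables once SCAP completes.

β2 stroke at Sf1  (Sf1: flow source, stroke at near end)
β3 stroke at Sf2  (source Sf2 imposes f)
β0 stroke at J1  (prefer integral on C1)
β1 stroke at R1  (J1: bond 0 brought effort, rest push out)

1  (C1 all integral)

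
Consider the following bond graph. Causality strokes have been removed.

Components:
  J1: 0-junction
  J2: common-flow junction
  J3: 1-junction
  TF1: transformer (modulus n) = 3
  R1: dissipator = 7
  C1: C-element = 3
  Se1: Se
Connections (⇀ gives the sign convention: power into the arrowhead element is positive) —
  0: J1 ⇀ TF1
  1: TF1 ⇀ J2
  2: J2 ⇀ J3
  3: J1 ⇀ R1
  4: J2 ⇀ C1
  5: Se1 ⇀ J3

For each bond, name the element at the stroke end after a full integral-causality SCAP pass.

b0 →J1
b1 →TF1
b2 →J2
b3 →R1
b4 →J2
b5 →J3

bond 5 stroke→J3  (Se1 fixes effort; stroke away)
bond 2 stroke→J2  (J3 needs exactly one f-in)
bond 4 stroke→J2  (C1 outputs effort q/C1)
bond 1 stroke→TF1  (J2: last free bond brings flow in)
bond 0 stroke→J1  (TF1: transformer flips bond 1)
bond 3 stroke→R1  (common-e at J1 fixed by 0)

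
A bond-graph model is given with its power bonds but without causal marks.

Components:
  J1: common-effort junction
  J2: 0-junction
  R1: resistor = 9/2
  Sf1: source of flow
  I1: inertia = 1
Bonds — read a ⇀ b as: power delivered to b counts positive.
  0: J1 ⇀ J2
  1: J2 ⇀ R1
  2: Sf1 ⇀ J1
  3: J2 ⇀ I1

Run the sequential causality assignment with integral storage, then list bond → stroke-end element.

#2 →Sf1  (Sf1 (Sf) sets flow on bond)
#0 →J1  (J1: last free bond brings effort in)
#3 →I1  (I1 outputs flow p/I1)
#1 →J2  (only one effort-in slot at J2)

b0 stroke→J1
b1 stroke→J2
b2 stroke→Sf1
b3 stroke→I1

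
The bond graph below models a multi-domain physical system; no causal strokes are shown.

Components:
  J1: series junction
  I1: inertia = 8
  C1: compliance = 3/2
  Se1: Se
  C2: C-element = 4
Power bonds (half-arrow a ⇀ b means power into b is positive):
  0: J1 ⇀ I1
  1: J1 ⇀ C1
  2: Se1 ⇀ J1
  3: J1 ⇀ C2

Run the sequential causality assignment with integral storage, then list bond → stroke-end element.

b0 |I1
b1 |J1
b2 |J1
b3 |J1

bond 2 stroke→J1  (Se1 (Se) sets effort on bond)
bond 0 stroke→I1  (I1: I, integral causality)
bond 1 stroke→J1  (J1: bond 0 brought flow, rest push out)
bond 3 stroke→J1  (1-jn J1 has f-setter on 0)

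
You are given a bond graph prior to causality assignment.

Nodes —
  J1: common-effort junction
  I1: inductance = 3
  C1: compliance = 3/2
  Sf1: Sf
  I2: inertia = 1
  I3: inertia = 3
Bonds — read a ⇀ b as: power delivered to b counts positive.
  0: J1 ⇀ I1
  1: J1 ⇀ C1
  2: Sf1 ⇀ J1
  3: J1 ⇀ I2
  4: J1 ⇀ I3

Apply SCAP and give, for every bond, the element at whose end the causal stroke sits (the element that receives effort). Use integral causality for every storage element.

b2 →Sf1  (Sf1 fixes flow; stroke at Sf1)
b0 →I1  (I1: I, integral causality)
b1 →J1  (C1: C, integral causality)
b3 →I2  (common-e at J1 fixed by 1)
b4 →I3  (0-jn J1 has e-setter on 1)

#0 stroke→I1
#1 stroke→J1
#2 stroke→Sf1
#3 stroke→I2
#4 stroke→I3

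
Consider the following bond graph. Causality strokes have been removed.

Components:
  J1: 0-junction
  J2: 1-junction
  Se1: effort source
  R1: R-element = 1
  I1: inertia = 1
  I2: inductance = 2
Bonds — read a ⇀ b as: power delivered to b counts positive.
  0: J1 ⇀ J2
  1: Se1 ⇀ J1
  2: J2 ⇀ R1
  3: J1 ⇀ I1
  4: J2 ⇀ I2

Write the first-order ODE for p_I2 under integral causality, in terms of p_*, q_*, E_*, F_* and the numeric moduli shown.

b1 |J1  (Se1 (Se) sets effort on bond)
b0 |J2  (common-e at J1 fixed by 1)
b3 |I1  (common-e at J1 fixed by 1)
b4 |I2  (I2: I, integral causality)
b2 |J2  (J2: bond 4 brought flow, rest push out)

dp_I2/dt = E_Se1 - p_I2/2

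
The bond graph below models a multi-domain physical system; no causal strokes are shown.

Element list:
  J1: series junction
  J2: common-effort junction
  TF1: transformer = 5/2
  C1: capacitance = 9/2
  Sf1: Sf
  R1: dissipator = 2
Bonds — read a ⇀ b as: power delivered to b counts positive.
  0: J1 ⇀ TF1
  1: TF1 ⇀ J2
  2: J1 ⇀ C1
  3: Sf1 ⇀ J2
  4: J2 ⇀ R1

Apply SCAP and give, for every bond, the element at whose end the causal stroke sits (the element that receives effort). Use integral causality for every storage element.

β0 stroke at TF1
β1 stroke at J2
β2 stroke at J1
β3 stroke at Sf1
β4 stroke at R1

β3 stroke at Sf1  (Sf1: flow source, stroke at near end)
β2 stroke at J1  (C1 integral (e out))
β0 stroke at TF1  (J1: last free bond brings flow in)
β1 stroke at J2  (through TF1, causality passes straight; one stroke at TF1)
β4 stroke at R1  (J2: bond 1 brought effort, rest push out)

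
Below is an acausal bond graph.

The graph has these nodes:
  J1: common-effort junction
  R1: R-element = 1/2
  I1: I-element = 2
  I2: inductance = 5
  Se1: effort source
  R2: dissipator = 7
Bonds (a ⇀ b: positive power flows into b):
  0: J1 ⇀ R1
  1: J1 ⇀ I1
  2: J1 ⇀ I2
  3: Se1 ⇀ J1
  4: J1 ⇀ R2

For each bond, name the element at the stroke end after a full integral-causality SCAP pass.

#3 stroke at J1  (source Se1 imposes e)
#0 stroke at R1  (common-e at J1 fixed by 3)
#1 stroke at I1  (J1: bond 3 brought effort, rest push out)
#2 stroke at I2  (J1: bond 3 brought effort, rest push out)
#4 stroke at R2  (0-jn J1 has e-setter on 3)

bond 0 →R1
bond 1 →I1
bond 2 →I2
bond 3 →J1
bond 4 →R2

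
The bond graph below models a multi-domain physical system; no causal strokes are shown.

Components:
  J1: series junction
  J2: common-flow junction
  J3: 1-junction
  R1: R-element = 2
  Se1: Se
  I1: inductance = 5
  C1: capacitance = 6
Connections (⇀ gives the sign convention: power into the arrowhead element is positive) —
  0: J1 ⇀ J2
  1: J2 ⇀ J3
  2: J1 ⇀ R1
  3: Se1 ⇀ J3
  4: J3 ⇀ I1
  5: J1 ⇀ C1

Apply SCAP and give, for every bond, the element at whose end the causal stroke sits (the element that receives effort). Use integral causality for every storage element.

bond 3 →J3  (Se1: effort source, stroke at far end)
bond 4 →I1  (prefer integral on I1)
bond 1 →J3  (J3: bond 4 brought flow, rest push out)
bond 0 →J2  (1-jn J2 has f-setter on 1)
bond 2 →J1  (J1: bond 0 brought flow, rest push out)
bond 5 →J1  (J1 flow already set via bond 0)

#0 |J2
#1 |J3
#2 |J1
#3 |J3
#4 |I1
#5 |J1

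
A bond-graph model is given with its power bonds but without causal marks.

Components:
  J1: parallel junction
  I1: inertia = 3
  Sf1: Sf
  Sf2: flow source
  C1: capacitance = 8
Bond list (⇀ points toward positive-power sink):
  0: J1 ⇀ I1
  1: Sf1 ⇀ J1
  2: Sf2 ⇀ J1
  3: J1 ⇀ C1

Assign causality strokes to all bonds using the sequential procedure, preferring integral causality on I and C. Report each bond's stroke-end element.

β0 →I1
β1 →Sf1
β2 →Sf2
β3 →J1

β1 stroke→Sf1  (Sf1 (Sf) sets flow on bond)
β2 stroke→Sf2  (source Sf2 imposes f)
β0 stroke→I1  (I1 integral (f out))
β3 stroke→J1  (closing 0-jn rule on J1)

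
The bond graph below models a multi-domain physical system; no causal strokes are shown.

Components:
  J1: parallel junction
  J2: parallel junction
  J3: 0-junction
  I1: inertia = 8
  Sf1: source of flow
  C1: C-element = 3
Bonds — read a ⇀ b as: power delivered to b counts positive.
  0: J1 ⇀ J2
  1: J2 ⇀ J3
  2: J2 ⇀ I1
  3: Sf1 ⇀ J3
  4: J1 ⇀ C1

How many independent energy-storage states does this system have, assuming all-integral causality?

2  (C1, I1 all integral)

b3 |Sf1  (Sf1 fixes flow; stroke at Sf1)
b1 |J3  (only one effort-in slot at J3)
b2 |I1  (I1 outputs flow p/I1)
b0 |J2  (J2 needs exactly one e-in)
b4 |J1  (only one effort-in slot at J1)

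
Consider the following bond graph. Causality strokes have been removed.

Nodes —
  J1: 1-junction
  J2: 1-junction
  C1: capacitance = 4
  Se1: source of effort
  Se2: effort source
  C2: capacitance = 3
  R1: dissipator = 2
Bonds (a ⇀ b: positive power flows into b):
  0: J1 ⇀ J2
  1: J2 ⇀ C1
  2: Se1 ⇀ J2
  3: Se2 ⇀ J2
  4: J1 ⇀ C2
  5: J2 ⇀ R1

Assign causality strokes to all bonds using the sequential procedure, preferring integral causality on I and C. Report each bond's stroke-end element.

b0 stroke at J2
b1 stroke at J2
b2 stroke at J2
b3 stroke at J2
b4 stroke at J1
b5 stroke at R1

bond 2 |J2  (Se1 (Se) sets effort on bond)
bond 3 |J2  (Se2: effort source, stroke at far end)
bond 1 |J2  (C1 integral (e out))
bond 4 |J1  (C2 integral (e out))
bond 0 |J2  (J1 needs exactly one f-in)
bond 5 |R1  (J2: last free bond brings flow in)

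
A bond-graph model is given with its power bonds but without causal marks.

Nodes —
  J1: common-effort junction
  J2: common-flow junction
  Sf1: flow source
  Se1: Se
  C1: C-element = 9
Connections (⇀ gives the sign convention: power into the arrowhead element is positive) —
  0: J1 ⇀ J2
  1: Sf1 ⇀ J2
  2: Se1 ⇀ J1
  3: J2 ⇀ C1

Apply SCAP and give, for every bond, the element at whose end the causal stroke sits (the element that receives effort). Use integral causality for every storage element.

bond 1 stroke at Sf1  (Sf1 (Sf) sets flow on bond)
bond 2 stroke at J1  (Se1 (Se) sets effort on bond)
bond 0 stroke at J2  (J1 effort already set via bond 2)
bond 3 stroke at J2  (J2 flow already set via bond 1)

#0 stroke→J2
#1 stroke→Sf1
#2 stroke→J1
#3 stroke→J2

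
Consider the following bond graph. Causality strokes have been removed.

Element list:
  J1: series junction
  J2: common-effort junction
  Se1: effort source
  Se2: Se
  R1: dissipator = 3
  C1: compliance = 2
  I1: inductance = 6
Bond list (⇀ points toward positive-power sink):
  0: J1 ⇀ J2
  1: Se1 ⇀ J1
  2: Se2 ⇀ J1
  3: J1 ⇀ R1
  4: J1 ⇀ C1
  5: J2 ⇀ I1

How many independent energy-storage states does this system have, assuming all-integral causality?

bond 1 →J1  (Se1 (Se) sets effort on bond)
bond 2 →J1  (Se2 (Se) sets effort on bond)
bond 4 →J1  (prefer integral on C1)
bond 5 →I1  (I1 outputs flow p/I1)
bond 0 →J2  (J2 needs exactly one e-in)
bond 3 →J1  (1-jn J1 has f-setter on 0)

2  (C1, I1 all integral)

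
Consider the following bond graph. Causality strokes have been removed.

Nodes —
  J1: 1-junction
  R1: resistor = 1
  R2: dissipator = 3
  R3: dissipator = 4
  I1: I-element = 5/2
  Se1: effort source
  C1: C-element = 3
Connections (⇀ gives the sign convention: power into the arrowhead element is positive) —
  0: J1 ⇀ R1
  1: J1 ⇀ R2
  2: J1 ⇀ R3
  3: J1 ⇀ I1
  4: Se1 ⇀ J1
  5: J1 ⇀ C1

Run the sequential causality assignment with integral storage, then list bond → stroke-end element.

b0 →J1
b1 →J1
b2 →J1
b3 →I1
b4 →J1
b5 →J1

bond 4 →J1  (Se1 (Se) sets effort on bond)
bond 3 →I1  (I1 integral (f out))
bond 0 →J1  (J1 flow already set via bond 3)
bond 1 →J1  (common-f at J1 fixed by 3)
bond 2 →J1  (J1: bond 3 brought flow, rest push out)
bond 5 →J1  (1-jn J1 has f-setter on 3)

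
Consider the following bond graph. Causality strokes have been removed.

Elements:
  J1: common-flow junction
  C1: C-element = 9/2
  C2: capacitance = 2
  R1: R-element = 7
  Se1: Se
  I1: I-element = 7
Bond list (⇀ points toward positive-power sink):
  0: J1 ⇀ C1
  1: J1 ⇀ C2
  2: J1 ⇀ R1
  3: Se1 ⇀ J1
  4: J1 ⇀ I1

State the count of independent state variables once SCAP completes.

bond 3 stroke→J1  (Se1 fixes effort; stroke away)
bond 0 stroke→J1  (prefer integral on C1)
bond 1 stroke→J1  (C2 outputs effort q/C2)
bond 4 stroke→I1  (I1 integral (f out))
bond 2 stroke→J1  (J1: bond 4 brought flow, rest push out)

3  (C1, C2, I1 all integral)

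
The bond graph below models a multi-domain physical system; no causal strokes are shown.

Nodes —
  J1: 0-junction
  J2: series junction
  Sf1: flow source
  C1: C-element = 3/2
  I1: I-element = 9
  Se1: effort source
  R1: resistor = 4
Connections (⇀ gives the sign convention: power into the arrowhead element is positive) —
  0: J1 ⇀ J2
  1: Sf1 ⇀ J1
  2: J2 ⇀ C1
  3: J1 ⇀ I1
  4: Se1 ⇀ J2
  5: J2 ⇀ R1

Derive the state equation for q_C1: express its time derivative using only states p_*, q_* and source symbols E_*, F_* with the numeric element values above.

dq_C1/dt = F_Sf1 - p_I1/9

#1 stroke at Sf1  (Sf1: flow source, stroke at near end)
#4 stroke at J2  (Se1 (Se) sets effort on bond)
#2 stroke at J2  (C1 integral (e out))
#3 stroke at I1  (I1: I, integral causality)
#0 stroke at J1  (only one effort-in slot at J1)
#5 stroke at J2  (1-jn J2 has f-setter on 0)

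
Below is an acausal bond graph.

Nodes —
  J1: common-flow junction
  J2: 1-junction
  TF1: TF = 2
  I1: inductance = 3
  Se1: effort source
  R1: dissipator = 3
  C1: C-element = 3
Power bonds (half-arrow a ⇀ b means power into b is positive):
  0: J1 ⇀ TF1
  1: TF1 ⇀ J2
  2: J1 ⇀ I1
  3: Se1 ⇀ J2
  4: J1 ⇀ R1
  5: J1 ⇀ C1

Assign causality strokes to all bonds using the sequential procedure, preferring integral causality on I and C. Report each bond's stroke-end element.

bond 3 →J2  (Se1: effort source, stroke at far end)
bond 1 →TF1  (closing 1-jn rule on J2)
bond 0 →J1  (TF TF1: opposite of bond 1)
bond 2 →I1  (I1: I, integral causality)
bond 4 →J1  (common-f at J1 fixed by 2)
bond 5 →J1  (J1 flow already set via bond 2)

b0 |J1
b1 |TF1
b2 |I1
b3 |J2
b4 |J1
b5 |J1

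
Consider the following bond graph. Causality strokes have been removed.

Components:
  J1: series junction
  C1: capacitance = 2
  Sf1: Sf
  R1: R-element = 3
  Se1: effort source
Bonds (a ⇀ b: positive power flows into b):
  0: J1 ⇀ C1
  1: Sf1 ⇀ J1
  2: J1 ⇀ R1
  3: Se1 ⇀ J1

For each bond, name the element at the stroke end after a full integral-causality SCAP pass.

bond 1 stroke at Sf1  (Sf1 fixes flow; stroke at Sf1)
bond 3 stroke at J1  (Se1 (Se) sets effort on bond)
bond 0 stroke at J1  (J1: bond 1 brought flow, rest push out)
bond 2 stroke at J1  (J1 flow already set via bond 1)

β0 stroke→J1
β1 stroke→Sf1
β2 stroke→J1
β3 stroke→J1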